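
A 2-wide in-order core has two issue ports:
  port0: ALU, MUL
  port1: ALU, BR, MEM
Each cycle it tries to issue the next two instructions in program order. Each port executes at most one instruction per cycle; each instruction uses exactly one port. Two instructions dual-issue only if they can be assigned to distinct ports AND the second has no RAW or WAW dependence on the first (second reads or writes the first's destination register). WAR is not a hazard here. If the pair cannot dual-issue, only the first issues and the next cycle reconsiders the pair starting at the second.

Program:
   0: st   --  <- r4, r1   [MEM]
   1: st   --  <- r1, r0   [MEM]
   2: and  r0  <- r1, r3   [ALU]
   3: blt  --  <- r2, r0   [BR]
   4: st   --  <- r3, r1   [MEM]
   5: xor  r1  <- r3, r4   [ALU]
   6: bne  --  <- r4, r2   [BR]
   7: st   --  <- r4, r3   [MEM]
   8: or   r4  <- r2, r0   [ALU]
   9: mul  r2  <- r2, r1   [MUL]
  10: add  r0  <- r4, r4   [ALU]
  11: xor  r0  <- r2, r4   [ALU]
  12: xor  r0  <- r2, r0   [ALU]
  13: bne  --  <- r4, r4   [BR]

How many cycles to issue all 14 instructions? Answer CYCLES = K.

CYCLES = 9

c0: i0 st.MEM  no-port MEM/MEM
c1: i1&i2 st.MEM;and.ALU  dual
c2: i3 blt.BR  no-port BR/MEM
c3: i4&i5 st.MEM;xor.ALU  dual
c4: i6 bne.BR  no-port BR/MEM
c5: i7&i8 st.MEM;or.ALU  dual
c6: i9&i10 mul.MUL;add.ALU  dual
c7: i11 xor.ALU  RAW+WAW r0
c8: i12&i13 xor.ALU;bne.BR  dual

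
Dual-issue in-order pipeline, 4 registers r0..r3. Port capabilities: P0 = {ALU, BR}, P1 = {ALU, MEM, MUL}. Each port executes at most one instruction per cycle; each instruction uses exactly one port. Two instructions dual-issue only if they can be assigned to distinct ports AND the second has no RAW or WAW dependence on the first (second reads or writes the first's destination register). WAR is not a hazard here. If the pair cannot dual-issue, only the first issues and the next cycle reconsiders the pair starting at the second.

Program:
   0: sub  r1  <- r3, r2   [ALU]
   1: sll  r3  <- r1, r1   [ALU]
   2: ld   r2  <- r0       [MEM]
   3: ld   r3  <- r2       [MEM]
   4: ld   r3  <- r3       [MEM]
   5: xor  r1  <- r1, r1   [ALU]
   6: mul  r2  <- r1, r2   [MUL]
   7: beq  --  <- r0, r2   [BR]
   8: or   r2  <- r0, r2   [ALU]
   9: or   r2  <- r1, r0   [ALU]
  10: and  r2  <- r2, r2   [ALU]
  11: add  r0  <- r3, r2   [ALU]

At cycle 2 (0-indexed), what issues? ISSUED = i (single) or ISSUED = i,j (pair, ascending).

  cy0 -> i0 (sub) RAW r1
  cy1 -> i1/i2 (sll;ld) 2-wide
  cy2 -> i3 (ld) no-port MEM/MEM
  cy3 -> i4/i5 (ld;xor) 2-wide
  cy4 -> i6 (mul) RAW r2
  cy5 -> i7/i8 (beq;or) 2-wide
  cy6 -> i9 (or) RAW+WAW r2
  cy7 -> i10 (and) RAW r2
  cy8 -> i11 (add) tail

ISSUED = 3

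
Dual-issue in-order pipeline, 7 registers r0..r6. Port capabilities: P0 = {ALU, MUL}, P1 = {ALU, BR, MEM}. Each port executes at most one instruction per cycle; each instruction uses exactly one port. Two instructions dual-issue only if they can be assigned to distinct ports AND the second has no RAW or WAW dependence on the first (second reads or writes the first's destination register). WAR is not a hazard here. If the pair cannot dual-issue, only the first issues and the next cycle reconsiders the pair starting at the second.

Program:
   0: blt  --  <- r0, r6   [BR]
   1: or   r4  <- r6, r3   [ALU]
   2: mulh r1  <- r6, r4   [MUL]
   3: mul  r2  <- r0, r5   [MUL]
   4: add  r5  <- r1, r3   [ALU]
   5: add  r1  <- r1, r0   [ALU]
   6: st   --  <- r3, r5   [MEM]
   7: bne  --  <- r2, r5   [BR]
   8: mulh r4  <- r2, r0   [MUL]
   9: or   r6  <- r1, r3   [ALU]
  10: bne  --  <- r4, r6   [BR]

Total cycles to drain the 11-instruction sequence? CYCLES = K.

CYCLES = 7

c0: i0/i1 blt/or  2-wide
c1: i2 mulh  no-port MUL/MUL
c2: i3/i4 mul/add  2-wide
c3: i5/i6 add/st  2-wide
c4: i7/i8 bne/mulh  2-wide
c5: i9 or  RAW r6
c6: i10 bne  tail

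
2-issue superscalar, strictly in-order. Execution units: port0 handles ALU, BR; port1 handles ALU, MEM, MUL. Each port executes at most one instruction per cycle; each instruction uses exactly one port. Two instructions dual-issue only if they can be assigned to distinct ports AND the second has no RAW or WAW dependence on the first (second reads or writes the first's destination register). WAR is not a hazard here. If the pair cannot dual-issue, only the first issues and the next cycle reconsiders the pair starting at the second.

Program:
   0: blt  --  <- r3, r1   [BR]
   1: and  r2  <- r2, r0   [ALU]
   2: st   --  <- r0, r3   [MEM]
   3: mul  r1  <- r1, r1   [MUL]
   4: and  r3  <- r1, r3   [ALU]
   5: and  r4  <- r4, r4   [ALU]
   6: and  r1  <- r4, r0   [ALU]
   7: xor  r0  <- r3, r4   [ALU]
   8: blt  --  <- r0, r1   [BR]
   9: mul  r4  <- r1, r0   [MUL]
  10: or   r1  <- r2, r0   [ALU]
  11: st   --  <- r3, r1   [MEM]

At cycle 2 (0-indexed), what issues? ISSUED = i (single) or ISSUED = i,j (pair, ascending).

ISSUED = 3

t=0 i0&i1:blt.BR;and.ALU ; 2-wide
t=1 i2:st.MEM ; no-port MEM/MUL
t=2 i3:mul.MUL ; RAW r1
t=3 i4&i5:and.ALU;and.ALU ; 2-wide
t=4 i6&i7:and.ALU;xor.ALU ; 2-wide
t=5 i8&i9:blt.BR;mul.MUL ; 2-wide
t=6 i10:or.ALU ; RAW r1
t=7 i11:st.MEM ; tail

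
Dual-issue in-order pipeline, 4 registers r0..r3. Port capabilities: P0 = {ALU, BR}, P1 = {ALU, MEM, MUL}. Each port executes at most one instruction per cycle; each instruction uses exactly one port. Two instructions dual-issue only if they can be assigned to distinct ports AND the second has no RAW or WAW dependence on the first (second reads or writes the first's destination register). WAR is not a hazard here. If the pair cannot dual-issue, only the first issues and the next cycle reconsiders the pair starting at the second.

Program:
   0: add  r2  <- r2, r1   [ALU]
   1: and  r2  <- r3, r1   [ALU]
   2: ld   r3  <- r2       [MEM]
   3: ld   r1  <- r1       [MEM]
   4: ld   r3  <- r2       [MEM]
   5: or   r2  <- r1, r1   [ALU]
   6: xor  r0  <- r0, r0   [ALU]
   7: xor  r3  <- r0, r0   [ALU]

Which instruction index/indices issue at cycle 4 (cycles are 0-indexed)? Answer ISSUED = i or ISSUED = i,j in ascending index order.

ISSUED = 4,5

[0] i0  add  -- WAW r2
[1] i1  and  -- RAW r2
[2] i2  ld  -- no-port MEM/MEM
[3] i3  ld  -- no-port MEM/MEM
[4] i4&i5  ld+or  -- pair
[5] i6  xor  -- RAW r0
[6] i7  xor  -- tail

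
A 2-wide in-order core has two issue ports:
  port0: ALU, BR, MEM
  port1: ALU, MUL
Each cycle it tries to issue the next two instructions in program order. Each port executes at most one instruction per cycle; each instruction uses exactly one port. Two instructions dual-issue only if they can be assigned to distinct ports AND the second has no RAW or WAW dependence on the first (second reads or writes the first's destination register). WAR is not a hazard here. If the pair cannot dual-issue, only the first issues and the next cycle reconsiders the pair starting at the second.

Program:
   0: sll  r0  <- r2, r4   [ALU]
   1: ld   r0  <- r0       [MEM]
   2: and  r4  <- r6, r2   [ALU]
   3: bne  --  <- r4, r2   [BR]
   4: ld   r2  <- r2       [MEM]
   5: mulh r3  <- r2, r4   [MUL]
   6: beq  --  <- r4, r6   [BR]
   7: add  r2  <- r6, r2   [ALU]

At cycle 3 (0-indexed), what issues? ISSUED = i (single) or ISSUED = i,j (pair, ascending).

  cy0 -> i0 (sll.ALU) RAW+WAW r0
  cy1 -> i1+i2 (ld.MEM;and.ALU) pair
  cy2 -> i3 (bne.BR) no-port BR/MEM
  cy3 -> i4 (ld.MEM) RAW r2
  cy4 -> i5+i6 (mulh.MUL;beq.BR) pair
  cy5 -> i7 (add.ALU) tail

ISSUED = 4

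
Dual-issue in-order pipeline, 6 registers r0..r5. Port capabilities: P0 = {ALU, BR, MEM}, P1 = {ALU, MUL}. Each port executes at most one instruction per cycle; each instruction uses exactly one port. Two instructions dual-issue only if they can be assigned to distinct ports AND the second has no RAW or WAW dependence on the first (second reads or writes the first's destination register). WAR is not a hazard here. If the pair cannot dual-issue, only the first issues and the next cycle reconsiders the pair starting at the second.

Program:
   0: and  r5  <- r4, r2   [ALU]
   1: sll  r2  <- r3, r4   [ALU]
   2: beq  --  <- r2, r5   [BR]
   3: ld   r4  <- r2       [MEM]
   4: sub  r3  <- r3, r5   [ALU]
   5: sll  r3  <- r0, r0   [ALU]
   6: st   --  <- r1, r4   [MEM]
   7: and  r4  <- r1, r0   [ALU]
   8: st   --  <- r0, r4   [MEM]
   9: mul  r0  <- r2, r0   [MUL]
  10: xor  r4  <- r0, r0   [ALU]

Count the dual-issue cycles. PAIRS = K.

  cy0 -> i0&i1 (and+sll) pair
  cy1 -> i2 (beq) no-port BR/MEM
  cy2 -> i3&i4 (ld+sub) pair
  cy3 -> i5&i6 (sll+st) pair
  cy4 -> i7 (and) RAW r4
  cy5 -> i8&i9 (st+mul) pair
  cy6 -> i10 (xor) tail

PAIRS = 4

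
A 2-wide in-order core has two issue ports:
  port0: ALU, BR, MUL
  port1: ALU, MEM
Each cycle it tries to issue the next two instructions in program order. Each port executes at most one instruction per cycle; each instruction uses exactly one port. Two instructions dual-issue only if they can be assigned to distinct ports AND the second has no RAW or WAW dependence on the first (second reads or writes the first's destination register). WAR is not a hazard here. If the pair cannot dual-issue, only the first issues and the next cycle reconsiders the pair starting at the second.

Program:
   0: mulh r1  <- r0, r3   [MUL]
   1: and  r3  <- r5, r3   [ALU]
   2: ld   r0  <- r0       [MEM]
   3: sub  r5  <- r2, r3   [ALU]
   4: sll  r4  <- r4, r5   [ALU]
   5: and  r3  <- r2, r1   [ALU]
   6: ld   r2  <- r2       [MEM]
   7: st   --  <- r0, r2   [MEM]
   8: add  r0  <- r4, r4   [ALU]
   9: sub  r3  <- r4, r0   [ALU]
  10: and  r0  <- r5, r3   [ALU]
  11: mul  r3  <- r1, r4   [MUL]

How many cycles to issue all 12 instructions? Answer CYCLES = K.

t=0 i0/i1:mulh.MUL/and.ALU ; 2-wide
t=1 i2/i3:ld.MEM/sub.ALU ; 2-wide
t=2 i4/i5:sll.ALU/and.ALU ; 2-wide
t=3 i6:ld.MEM ; no-port MEM/MEM
t=4 i7/i8:st.MEM/add.ALU ; 2-wide
t=5 i9:sub.ALU ; RAW r3
t=6 i10/i11:and.ALU/mul.MUL ; 2-wide

CYCLES = 7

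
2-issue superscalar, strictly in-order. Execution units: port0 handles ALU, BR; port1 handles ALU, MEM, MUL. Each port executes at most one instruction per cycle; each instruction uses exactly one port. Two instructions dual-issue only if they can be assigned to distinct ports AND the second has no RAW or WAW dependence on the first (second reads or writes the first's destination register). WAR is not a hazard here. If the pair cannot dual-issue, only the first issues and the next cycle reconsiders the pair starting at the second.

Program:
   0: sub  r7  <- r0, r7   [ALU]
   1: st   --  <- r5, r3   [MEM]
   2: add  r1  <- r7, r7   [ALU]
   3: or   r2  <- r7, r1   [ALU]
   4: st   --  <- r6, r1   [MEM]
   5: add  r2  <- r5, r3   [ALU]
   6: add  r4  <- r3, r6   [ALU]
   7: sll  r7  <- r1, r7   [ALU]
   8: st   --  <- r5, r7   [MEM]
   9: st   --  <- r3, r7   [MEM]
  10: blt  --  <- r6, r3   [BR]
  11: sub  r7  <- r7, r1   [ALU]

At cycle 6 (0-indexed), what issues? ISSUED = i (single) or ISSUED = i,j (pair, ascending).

[0] i0&i1  sub/st  -- dual
[1] i2  add  -- RAW r1
[2] i3&i4  or/st  -- dual
[3] i5&i6  add/add  -- dual
[4] i7  sll  -- RAW r7
[5] i8  st  -- no-port MEM/MEM
[6] i9&i10  st/blt  -- dual
[7] i11  sub  -- tail

ISSUED = 9,10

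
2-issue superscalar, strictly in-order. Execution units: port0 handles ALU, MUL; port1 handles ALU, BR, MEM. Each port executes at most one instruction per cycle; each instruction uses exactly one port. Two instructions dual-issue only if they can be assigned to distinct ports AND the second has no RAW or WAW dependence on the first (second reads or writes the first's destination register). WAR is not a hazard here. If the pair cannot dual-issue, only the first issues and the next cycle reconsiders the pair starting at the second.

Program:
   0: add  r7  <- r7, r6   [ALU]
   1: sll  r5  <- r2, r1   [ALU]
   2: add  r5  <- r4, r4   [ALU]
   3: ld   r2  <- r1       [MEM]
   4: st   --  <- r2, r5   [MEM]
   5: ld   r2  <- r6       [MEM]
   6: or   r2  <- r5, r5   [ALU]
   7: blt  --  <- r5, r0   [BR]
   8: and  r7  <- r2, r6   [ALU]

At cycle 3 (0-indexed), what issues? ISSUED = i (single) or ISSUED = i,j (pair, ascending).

ISSUED = 5

0. add+sll @i0/i1  | pair
1. add+ld @i2/i3  | pair
2. st @i4  | no-port MEM/MEM
3. ld @i5  | WAW r2
4. or+blt @i6/i7  | pair
5. and @i8  | tail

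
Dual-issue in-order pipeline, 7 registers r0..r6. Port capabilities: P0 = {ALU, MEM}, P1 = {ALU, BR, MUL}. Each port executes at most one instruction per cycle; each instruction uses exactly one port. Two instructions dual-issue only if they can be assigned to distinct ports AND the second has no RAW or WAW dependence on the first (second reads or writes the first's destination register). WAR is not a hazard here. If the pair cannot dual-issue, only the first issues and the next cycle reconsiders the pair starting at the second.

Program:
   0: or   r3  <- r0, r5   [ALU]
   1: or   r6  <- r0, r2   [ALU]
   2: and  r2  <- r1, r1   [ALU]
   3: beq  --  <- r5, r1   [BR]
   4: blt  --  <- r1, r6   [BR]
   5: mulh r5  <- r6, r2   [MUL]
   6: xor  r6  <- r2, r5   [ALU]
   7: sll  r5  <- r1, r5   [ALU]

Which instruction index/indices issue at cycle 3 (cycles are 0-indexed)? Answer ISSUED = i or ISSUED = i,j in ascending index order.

t=0 i0&i1:or.ALU+or.ALU ; dual
t=1 i2&i3:and.ALU+beq.BR ; dual
t=2 i4:blt.BR ; no-port BR/MUL
t=3 i5:mulh.MUL ; RAW r5
t=4 i6&i7:xor.ALU+sll.ALU ; dual

ISSUED = 5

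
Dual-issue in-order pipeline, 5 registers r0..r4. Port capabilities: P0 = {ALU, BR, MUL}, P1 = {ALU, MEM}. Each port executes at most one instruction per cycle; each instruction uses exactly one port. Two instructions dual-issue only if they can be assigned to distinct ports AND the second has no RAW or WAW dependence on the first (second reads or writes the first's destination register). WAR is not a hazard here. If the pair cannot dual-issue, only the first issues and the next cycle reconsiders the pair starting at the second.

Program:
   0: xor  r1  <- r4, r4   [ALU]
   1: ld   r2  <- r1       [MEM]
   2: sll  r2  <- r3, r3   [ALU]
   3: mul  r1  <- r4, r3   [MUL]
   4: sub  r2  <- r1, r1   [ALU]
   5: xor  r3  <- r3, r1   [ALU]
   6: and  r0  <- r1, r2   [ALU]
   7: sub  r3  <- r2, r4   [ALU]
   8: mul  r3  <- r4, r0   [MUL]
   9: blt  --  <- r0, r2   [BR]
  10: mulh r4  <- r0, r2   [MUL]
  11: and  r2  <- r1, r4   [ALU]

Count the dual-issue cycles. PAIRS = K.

[0] i0  xor  -- RAW r1
[1] i1  ld  -- WAW r2
[2] i2/i3  sll mul  -- pair
[3] i4/i5  sub xor  -- pair
[4] i6/i7  and sub  -- pair
[5] i8  mul  -- no-port MUL/BR
[6] i9  blt  -- no-port BR/MUL
[7] i10  mulh  -- RAW r4
[8] i11  and  -- tail

PAIRS = 3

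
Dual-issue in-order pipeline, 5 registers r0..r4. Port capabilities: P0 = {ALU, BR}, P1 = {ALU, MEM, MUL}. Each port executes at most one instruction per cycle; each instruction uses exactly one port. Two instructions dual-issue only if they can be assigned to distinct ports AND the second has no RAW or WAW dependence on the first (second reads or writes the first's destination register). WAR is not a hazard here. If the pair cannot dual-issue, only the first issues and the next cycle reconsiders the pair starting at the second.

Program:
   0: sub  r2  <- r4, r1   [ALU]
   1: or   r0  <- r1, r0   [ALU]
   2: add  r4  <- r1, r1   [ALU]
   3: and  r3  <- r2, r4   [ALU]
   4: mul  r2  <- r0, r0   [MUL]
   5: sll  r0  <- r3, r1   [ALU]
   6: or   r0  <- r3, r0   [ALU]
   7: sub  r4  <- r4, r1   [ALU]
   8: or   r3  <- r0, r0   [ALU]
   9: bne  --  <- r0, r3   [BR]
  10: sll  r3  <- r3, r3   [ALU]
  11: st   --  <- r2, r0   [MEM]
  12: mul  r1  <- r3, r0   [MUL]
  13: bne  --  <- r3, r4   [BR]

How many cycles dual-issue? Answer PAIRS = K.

PAIRS = 5

  cy0 -> i0+i1 (sub.ALU/or.ALU) dual
  cy1 -> i2 (add.ALU) RAW r4
  cy2 -> i3+i4 (and.ALU/mul.MUL) dual
  cy3 -> i5 (sll.ALU) RAW+WAW r0
  cy4 -> i6+i7 (or.ALU/sub.ALU) dual
  cy5 -> i8 (or.ALU) RAW r3
  cy6 -> i9+i10 (bne.BR/sll.ALU) dual
  cy7 -> i11 (st.MEM) no-port MEM/MUL
  cy8 -> i12+i13 (mul.MUL/bne.BR) dual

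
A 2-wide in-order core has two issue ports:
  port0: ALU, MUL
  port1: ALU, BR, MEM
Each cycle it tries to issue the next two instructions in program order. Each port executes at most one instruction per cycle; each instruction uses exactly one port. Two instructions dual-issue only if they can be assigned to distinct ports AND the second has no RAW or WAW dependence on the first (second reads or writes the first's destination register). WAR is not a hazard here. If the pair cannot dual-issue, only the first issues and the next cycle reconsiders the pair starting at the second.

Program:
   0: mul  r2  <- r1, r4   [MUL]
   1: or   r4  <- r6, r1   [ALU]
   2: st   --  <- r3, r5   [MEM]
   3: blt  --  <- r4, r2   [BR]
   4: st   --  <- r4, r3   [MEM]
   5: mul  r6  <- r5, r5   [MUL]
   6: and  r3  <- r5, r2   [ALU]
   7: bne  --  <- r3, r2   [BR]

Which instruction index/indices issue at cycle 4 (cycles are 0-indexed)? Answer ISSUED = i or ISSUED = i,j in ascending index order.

ISSUED = 6

  cy0 -> i0+i1 (mul.MUL or.ALU) pair
  cy1 -> i2 (st.MEM) no-port MEM/BR
  cy2 -> i3 (blt.BR) no-port BR/MEM
  cy3 -> i4+i5 (st.MEM mul.MUL) pair
  cy4 -> i6 (and.ALU) RAW r3
  cy5 -> i7 (bne.BR) tail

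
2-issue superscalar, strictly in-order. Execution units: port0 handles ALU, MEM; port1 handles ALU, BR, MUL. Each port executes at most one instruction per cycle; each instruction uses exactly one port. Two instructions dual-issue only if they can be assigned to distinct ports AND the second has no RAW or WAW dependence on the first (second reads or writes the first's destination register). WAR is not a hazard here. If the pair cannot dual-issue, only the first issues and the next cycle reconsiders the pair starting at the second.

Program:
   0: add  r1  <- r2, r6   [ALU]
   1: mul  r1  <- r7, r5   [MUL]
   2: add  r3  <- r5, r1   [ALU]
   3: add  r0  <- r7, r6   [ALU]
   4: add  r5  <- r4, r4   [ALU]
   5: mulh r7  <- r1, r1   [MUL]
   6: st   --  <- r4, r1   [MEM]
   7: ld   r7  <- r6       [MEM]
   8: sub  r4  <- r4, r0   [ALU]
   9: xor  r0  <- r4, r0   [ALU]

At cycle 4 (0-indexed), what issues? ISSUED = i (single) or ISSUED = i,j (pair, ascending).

ISSUED = 6

[0] i0  add.ALU  -- WAW r1
[1] i1  mul.MUL  -- RAW r1
[2] i2/i3  add.ALU+add.ALU  -- 2-wide
[3] i4/i5  add.ALU+mulh.MUL  -- 2-wide
[4] i6  st.MEM  -- no-port MEM/MEM
[5] i7/i8  ld.MEM+sub.ALU  -- 2-wide
[6] i9  xor.ALU  -- tail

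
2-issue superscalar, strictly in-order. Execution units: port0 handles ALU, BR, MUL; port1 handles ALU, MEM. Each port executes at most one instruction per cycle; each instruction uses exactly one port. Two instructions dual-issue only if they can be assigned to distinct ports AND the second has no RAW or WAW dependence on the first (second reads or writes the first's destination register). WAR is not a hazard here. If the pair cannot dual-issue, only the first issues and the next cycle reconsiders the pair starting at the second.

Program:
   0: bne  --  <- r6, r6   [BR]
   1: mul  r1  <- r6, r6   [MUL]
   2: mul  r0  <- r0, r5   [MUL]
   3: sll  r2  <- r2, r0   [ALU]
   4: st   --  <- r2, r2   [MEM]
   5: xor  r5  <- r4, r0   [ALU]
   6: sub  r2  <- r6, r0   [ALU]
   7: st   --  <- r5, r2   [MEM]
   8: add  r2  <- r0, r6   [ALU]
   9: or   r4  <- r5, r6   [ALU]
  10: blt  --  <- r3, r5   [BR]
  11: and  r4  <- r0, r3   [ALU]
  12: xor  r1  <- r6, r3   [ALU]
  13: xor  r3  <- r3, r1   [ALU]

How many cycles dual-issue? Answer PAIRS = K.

PAIRS = 4

  cy0 -> i0 (bne.BR) no-port BR/MUL
  cy1 -> i1 (mul.MUL) no-port MUL/MUL
  cy2 -> i2 (mul.MUL) RAW r0
  cy3 -> i3 (sll.ALU) RAW r2
  cy4 -> i4+i5 (st.MEM+xor.ALU) dual
  cy5 -> i6 (sub.ALU) RAW r2
  cy6 -> i7+i8 (st.MEM+add.ALU) dual
  cy7 -> i9+i10 (or.ALU+blt.BR) dual
  cy8 -> i11+i12 (and.ALU+xor.ALU) dual
  cy9 -> i13 (xor.ALU) tail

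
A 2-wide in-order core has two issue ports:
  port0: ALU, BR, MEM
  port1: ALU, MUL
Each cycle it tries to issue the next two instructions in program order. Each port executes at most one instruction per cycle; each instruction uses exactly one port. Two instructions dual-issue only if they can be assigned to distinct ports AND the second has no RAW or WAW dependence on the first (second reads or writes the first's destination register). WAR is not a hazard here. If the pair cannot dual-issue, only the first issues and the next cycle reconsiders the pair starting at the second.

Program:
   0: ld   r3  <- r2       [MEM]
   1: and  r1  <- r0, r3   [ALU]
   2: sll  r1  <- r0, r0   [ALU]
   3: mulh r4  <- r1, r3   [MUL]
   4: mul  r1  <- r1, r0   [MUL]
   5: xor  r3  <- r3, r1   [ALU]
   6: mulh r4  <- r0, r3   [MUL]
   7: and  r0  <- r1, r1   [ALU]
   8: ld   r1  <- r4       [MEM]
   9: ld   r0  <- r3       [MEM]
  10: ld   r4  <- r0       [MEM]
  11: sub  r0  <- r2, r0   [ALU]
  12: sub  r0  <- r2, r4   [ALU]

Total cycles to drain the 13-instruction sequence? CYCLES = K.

#0 head=0: ld i0 RAW r3
#1 head=1: and i1 WAW r1
#2 head=2: sll i2 RAW r1
#3 head=3: mulh i3 no-port MUL/MUL
#4 head=4: mul i4 RAW r1
#5 head=5: xor i5 RAW r3
#6 head=6: mulh;and i6/i7 pair
#7 head=8: ld i8 no-port MEM/MEM
#8 head=9: ld i9 no-port MEM/MEM
#9 head=10: ld;sub i10/i11 pair
#10 head=12: sub i12 tail

CYCLES = 11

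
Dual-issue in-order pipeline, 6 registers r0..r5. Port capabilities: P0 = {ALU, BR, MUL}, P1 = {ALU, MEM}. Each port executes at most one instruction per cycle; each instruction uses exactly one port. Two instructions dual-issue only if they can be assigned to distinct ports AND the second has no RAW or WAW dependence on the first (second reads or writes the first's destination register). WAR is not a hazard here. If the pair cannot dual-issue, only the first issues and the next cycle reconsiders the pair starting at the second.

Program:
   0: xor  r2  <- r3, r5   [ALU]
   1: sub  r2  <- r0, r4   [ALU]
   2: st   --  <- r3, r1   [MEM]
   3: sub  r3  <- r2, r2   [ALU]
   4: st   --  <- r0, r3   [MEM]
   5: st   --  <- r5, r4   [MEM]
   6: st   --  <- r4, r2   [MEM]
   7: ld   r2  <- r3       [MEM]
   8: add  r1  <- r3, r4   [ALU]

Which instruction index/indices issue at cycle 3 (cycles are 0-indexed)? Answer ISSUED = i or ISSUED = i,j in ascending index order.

ISSUED = 4

0. xor.ALU @i0  | WAW r2
1. sub.ALU+st.MEM @i1/i2  | 2-wide
2. sub.ALU @i3  | RAW r3
3. st.MEM @i4  | no-port MEM/MEM
4. st.MEM @i5  | no-port MEM/MEM
5. st.MEM @i6  | no-port MEM/MEM
6. ld.MEM+add.ALU @i7/i8  | 2-wide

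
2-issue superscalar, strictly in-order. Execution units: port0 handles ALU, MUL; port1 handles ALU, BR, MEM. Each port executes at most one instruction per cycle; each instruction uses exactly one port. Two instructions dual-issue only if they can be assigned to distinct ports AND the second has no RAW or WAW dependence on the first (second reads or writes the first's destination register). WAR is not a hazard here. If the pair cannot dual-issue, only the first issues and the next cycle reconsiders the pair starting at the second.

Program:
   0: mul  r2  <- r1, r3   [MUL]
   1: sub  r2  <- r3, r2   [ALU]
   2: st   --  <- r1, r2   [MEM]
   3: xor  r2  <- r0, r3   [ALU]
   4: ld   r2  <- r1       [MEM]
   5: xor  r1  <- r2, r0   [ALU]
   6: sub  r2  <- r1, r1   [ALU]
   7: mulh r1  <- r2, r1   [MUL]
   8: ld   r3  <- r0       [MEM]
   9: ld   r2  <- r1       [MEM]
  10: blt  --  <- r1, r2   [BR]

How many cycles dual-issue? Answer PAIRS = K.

PAIRS = 2

0. mul @i0  | RAW+WAW r2
1. sub @i1  | RAW r2
2. st xor @i2,i3  | 2-wide
3. ld @i4  | RAW r2
4. xor @i5  | RAW r1
5. sub @i6  | RAW r2
6. mulh ld @i7,i8  | 2-wide
7. ld @i9  | no-port MEM/BR
8. blt @i10  | tail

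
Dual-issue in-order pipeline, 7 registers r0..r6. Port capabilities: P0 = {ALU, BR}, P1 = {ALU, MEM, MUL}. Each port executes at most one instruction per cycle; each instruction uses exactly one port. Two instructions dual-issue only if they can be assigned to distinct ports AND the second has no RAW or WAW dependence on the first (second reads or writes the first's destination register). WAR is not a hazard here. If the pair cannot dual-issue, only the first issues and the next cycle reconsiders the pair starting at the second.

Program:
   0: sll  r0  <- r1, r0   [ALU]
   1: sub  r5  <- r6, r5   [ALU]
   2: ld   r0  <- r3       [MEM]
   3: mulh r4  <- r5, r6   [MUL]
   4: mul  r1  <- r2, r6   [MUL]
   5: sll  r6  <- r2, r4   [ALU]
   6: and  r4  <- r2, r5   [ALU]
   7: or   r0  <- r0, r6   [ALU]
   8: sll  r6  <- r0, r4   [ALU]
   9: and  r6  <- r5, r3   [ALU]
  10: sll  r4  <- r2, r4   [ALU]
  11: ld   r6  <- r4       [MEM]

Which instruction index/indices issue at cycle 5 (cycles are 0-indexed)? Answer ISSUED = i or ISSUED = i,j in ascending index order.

t=0 i0/i1:sll.ALU/sub.ALU ; pair
t=1 i2:ld.MEM ; no-port MEM/MUL
t=2 i3:mulh.MUL ; no-port MUL/MUL
t=3 i4/i5:mul.MUL/sll.ALU ; pair
t=4 i6/i7:and.ALU/or.ALU ; pair
t=5 i8:sll.ALU ; WAW r6
t=6 i9/i10:and.ALU/sll.ALU ; pair
t=7 i11:ld.MEM ; tail

ISSUED = 8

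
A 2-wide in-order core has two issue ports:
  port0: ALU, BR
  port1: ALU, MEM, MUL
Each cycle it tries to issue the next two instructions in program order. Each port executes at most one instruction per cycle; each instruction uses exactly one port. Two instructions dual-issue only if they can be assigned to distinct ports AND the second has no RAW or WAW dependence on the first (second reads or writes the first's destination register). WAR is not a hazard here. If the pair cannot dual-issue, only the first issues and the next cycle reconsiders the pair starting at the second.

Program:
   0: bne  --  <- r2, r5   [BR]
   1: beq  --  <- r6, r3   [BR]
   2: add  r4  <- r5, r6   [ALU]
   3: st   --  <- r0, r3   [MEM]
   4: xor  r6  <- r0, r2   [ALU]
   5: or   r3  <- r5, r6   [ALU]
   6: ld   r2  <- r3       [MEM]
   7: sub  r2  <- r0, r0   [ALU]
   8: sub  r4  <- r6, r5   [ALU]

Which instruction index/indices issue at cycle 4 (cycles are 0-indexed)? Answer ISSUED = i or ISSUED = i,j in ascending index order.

c0: i0 bne.BR  no-port BR/BR
c1: i1,i2 beq.BR/add.ALU  pair
c2: i3,i4 st.MEM/xor.ALU  pair
c3: i5 or.ALU  RAW r3
c4: i6 ld.MEM  WAW r2
c5: i7,i8 sub.ALU/sub.ALU  pair

ISSUED = 6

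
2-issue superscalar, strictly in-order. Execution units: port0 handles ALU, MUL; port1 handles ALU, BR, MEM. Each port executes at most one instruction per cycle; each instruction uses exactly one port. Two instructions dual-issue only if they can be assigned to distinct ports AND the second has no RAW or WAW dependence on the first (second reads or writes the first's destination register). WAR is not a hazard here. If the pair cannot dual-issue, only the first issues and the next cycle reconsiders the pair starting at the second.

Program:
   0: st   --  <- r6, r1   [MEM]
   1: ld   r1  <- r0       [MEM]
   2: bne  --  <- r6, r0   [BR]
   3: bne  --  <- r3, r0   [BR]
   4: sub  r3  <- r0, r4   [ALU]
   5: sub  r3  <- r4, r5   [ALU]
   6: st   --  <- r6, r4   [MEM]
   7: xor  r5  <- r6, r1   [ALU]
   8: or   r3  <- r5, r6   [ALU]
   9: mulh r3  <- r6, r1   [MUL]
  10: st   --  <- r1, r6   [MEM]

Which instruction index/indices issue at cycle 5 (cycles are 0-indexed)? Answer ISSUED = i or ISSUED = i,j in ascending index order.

ISSUED = 7

t=0 i0:st ; no-port MEM/MEM
t=1 i1:ld ; no-port MEM/BR
t=2 i2:bne ; no-port BR/BR
t=3 i3/i4:bne;sub ; dual
t=4 i5/i6:sub;st ; dual
t=5 i7:xor ; RAW r5
t=6 i8:or ; WAW r3
t=7 i9/i10:mulh;st ; dual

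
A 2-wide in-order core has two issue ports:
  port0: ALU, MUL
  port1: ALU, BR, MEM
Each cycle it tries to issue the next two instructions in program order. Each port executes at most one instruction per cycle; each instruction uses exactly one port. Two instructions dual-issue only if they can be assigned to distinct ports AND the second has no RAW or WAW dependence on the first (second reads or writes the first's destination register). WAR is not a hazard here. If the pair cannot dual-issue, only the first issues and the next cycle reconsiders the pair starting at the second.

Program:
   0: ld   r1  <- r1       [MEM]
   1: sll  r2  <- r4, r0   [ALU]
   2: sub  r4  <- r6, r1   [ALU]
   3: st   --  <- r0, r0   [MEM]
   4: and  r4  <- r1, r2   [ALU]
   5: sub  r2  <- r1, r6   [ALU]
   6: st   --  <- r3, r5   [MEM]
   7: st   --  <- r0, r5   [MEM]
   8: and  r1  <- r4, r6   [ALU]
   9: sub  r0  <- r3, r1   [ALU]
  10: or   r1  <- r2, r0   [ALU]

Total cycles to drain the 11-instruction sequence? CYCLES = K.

t=0 i0&i1:ld.MEM/sll.ALU ; pair
t=1 i2&i3:sub.ALU/st.MEM ; pair
t=2 i4&i5:and.ALU/sub.ALU ; pair
t=3 i6:st.MEM ; no-port MEM/MEM
t=4 i7&i8:st.MEM/and.ALU ; pair
t=5 i9:sub.ALU ; RAW r0
t=6 i10:or.ALU ; tail

CYCLES = 7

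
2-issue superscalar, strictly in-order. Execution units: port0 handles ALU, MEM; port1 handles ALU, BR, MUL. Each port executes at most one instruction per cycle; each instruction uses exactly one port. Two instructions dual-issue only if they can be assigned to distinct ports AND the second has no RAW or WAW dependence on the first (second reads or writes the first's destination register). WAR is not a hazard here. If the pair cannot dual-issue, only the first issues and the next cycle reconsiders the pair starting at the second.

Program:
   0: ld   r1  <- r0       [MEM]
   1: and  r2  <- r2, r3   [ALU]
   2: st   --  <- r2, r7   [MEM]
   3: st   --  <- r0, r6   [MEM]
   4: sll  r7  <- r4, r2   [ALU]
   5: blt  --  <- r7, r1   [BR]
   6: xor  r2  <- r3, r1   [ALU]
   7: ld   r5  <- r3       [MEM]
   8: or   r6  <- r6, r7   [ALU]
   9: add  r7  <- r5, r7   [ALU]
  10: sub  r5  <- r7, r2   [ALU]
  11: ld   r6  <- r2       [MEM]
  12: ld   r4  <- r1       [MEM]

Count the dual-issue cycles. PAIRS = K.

[0] i0/i1  ld and  -- pair
[1] i2  st  -- no-port MEM/MEM
[2] i3/i4  st sll  -- pair
[3] i5/i6  blt xor  -- pair
[4] i7/i8  ld or  -- pair
[5] i9  add  -- RAW r7
[6] i10/i11  sub ld  -- pair
[7] i12  ld  -- tail

PAIRS = 5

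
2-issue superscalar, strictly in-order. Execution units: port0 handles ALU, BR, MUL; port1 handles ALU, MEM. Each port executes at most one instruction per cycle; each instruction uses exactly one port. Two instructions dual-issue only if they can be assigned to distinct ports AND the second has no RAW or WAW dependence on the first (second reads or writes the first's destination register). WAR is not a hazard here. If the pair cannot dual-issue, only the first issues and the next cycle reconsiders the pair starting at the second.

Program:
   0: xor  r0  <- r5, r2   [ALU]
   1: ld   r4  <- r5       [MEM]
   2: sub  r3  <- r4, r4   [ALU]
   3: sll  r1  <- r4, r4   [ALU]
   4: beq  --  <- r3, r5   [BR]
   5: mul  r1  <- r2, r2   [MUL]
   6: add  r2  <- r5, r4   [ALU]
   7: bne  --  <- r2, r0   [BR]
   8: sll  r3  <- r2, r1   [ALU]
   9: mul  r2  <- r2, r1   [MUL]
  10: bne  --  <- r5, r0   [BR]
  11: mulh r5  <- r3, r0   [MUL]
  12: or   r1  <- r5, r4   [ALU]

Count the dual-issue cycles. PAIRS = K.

#0 head=0: xor.ALU/ld.MEM i0+i1 pair
#1 head=2: sub.ALU/sll.ALU i2+i3 pair
#2 head=4: beq.BR i4 no-port BR/MUL
#3 head=5: mul.MUL/add.ALU i5+i6 pair
#4 head=7: bne.BR/sll.ALU i7+i8 pair
#5 head=9: mul.MUL i9 no-port MUL/BR
#6 head=10: bne.BR i10 no-port BR/MUL
#7 head=11: mulh.MUL i11 RAW r5
#8 head=12: or.ALU i12 tail

PAIRS = 4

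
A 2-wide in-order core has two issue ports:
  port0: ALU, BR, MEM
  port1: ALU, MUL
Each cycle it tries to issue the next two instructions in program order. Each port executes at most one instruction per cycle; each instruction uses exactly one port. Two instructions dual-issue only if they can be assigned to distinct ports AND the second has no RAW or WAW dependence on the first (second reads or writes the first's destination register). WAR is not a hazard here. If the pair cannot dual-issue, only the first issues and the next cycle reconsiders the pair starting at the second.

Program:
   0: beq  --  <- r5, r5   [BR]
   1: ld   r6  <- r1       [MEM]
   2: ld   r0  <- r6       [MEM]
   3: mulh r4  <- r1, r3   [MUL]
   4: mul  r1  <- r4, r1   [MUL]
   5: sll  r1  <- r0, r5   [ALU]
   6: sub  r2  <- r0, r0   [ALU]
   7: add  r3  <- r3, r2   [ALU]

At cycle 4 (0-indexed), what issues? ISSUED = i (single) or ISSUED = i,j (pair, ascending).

ISSUED = 5,6

[0] i0  beq  -- no-port BR/MEM
[1] i1  ld  -- no-port MEM/MEM
[2] i2,i3  ld mulh  -- dual
[3] i4  mul  -- WAW r1
[4] i5,i6  sll sub  -- dual
[5] i7  add  -- tail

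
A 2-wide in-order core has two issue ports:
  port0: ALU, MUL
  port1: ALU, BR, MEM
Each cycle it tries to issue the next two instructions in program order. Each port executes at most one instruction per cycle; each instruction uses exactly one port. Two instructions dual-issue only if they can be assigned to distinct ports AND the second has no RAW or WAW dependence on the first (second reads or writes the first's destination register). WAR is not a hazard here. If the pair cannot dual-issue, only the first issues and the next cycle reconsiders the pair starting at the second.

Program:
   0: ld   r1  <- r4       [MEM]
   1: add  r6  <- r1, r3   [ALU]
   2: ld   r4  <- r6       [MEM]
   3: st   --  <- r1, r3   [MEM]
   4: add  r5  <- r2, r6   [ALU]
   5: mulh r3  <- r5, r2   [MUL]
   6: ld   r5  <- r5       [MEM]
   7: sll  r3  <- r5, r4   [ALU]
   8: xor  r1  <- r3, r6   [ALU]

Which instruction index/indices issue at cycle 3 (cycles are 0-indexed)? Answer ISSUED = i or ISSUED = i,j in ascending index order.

0. ld @i0  | RAW r1
1. add @i1  | RAW r6
2. ld @i2  | no-port MEM/MEM
3. st add @i3,i4  | 2-wide
4. mulh ld @i5,i6  | 2-wide
5. sll @i7  | RAW r3
6. xor @i8  | tail

ISSUED = 3,4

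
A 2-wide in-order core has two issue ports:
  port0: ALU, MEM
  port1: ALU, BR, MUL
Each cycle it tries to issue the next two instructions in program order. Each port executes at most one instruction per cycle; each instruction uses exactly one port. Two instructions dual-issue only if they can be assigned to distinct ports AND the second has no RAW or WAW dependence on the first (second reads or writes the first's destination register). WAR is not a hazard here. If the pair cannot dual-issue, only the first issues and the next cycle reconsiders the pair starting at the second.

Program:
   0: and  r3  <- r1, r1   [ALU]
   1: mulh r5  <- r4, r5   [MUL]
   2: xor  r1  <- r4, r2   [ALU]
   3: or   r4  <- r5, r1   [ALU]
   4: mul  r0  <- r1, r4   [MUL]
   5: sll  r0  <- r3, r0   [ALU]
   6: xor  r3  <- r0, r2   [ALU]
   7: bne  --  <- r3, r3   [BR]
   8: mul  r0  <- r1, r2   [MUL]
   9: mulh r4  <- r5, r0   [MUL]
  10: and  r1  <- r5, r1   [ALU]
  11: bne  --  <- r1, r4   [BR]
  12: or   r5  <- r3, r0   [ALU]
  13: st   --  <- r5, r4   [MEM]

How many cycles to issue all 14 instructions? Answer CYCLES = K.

CYCLES = 11

#0 head=0: and.ALU;mulh.MUL i0,i1 pair
#1 head=2: xor.ALU i2 RAW r1
#2 head=3: or.ALU i3 RAW r4
#3 head=4: mul.MUL i4 RAW+WAW r0
#4 head=5: sll.ALU i5 RAW r0
#5 head=6: xor.ALU i6 RAW r3
#6 head=7: bne.BR i7 no-port BR/MUL
#7 head=8: mul.MUL i8 no-port MUL/MUL
#8 head=9: mulh.MUL;and.ALU i9,i10 pair
#9 head=11: bne.BR;or.ALU i11,i12 pair
#10 head=13: st.MEM i13 tail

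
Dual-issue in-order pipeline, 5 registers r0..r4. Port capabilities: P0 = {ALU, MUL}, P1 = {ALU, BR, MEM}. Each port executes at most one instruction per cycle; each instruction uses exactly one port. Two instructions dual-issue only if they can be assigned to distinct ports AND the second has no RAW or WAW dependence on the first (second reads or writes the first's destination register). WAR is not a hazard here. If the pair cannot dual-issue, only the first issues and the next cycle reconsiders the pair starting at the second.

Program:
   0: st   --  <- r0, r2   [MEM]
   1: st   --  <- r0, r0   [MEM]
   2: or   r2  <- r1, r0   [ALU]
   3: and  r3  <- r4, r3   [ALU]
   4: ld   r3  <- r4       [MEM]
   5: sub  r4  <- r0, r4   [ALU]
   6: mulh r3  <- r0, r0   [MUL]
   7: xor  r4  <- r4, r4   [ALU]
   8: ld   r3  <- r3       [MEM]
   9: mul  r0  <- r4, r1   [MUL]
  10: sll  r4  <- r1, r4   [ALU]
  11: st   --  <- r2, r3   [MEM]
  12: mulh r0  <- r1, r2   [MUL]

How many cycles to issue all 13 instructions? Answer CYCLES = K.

CYCLES = 8

c0: i0 st  no-port MEM/MEM
c1: i1&i2 st+or  2-wide
c2: i3 and  WAW r3
c3: i4&i5 ld+sub  2-wide
c4: i6&i7 mulh+xor  2-wide
c5: i8&i9 ld+mul  2-wide
c6: i10&i11 sll+st  2-wide
c7: i12 mulh  tail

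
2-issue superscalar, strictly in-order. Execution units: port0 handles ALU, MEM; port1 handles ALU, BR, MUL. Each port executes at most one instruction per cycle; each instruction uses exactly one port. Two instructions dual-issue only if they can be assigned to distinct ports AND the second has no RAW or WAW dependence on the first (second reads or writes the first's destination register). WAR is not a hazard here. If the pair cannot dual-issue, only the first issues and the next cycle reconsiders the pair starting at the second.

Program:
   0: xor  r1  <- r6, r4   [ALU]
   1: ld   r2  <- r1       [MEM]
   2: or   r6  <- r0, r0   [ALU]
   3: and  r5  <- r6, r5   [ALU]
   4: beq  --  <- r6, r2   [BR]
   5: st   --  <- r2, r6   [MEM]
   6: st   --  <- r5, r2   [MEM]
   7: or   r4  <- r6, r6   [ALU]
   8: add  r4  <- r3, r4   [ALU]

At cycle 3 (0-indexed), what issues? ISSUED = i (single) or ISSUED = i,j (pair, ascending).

ISSUED = 5

t=0 i0:xor.ALU ; RAW r1
t=1 i1,i2:ld.MEM or.ALU ; dual
t=2 i3,i4:and.ALU beq.BR ; dual
t=3 i5:st.MEM ; no-port MEM/MEM
t=4 i6,i7:st.MEM or.ALU ; dual
t=5 i8:add.ALU ; tail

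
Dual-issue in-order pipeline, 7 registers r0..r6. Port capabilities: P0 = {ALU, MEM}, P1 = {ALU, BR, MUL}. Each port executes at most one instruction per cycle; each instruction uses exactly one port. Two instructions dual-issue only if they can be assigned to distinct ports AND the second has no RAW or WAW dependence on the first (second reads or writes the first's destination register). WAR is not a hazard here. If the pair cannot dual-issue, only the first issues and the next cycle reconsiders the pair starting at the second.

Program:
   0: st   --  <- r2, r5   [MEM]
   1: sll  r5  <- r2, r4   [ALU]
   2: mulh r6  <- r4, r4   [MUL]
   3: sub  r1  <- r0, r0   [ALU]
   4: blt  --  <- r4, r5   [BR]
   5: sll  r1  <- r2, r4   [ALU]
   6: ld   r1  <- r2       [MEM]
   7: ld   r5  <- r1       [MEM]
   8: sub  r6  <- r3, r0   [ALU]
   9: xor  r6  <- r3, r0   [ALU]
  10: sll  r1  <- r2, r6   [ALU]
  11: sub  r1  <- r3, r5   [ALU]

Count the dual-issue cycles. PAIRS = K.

PAIRS = 4

c0: i0,i1 st+sll  dual
c1: i2,i3 mulh+sub  dual
c2: i4,i5 blt+sll  dual
c3: i6 ld  no-port MEM/MEM
c4: i7,i8 ld+sub  dual
c5: i9 xor  RAW r6
c6: i10 sll  WAW r1
c7: i11 sub  tail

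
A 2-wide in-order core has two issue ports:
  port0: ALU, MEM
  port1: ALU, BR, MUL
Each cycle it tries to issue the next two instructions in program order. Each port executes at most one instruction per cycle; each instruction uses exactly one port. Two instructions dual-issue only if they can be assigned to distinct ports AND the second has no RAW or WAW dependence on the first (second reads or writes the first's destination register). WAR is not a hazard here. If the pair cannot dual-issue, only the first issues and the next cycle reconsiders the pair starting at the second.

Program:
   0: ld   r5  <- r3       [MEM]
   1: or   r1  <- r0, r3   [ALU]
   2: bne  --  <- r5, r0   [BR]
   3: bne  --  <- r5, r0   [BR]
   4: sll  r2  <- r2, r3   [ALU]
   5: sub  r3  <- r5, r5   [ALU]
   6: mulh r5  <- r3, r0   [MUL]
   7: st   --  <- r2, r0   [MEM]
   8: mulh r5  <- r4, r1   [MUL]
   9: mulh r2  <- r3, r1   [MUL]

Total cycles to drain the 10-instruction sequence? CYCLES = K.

[0] i0,i1  ld+or  -- pair
[1] i2  bne  -- no-port BR/BR
[2] i3,i4  bne+sll  -- pair
[3] i5  sub  -- RAW r3
[4] i6,i7  mulh+st  -- pair
[5] i8  mulh  -- no-port MUL/MUL
[6] i9  mulh  -- tail

CYCLES = 7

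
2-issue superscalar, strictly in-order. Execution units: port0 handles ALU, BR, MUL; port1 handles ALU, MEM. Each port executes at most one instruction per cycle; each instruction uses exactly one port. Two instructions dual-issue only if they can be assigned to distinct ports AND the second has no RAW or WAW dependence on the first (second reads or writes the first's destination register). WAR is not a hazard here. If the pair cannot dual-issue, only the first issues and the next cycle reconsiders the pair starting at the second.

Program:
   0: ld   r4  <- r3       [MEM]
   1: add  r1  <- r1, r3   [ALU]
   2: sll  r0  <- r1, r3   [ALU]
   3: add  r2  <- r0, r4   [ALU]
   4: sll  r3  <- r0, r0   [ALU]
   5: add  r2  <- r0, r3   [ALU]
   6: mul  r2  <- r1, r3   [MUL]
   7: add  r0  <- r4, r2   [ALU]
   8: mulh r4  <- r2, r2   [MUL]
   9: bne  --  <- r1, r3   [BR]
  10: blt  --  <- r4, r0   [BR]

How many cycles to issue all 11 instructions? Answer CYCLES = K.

c0: i0&i1 ld/add  pair
c1: i2 sll  RAW r0
c2: i3&i4 add/sll  pair
c3: i5 add  WAW r2
c4: i6 mul  RAW r2
c5: i7&i8 add/mulh  pair
c6: i9 bne  no-port BR/BR
c7: i10 blt  tail

CYCLES = 8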